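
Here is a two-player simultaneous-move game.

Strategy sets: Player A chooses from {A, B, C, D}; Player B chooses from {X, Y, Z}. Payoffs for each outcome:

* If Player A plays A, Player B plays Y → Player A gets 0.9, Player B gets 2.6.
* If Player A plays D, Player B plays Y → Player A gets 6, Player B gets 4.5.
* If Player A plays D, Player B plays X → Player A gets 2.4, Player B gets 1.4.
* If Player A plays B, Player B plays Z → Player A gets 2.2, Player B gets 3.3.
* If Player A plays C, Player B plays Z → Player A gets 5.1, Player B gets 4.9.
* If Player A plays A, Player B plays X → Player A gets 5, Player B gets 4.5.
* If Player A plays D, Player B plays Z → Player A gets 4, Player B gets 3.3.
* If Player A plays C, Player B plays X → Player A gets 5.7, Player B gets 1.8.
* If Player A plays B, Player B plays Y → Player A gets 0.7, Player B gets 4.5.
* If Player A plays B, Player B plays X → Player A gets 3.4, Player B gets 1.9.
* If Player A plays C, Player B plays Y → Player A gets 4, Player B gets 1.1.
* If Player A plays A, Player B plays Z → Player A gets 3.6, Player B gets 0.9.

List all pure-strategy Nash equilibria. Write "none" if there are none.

For each strategy profile, look for a profitable unilateral deviation.
(A, X): Player A can switch to C (5 → 5.7). Not NE.
(A, Y): Player A can switch to C (0.9 → 4). Not NE.
(A, Z): Player A can switch to C (3.6 → 5.1). Not NE.
(B, X): Player A can switch to A (3.4 → 5). Not NE.
(B, Y): Player A can switch to A (0.7 → 0.9). Not NE.
(B, Z): Player A can switch to A (2.2 → 3.6). Not NE.
(C, X): Player B can switch to Z (1.8 → 4.9). Not NE.
(C, Y): Player A can switch to D (4 → 6). Not NE.
(C, Z): Player A gets 5.1, best alternative 4; Player B gets 4.9, best alternative 1.8. No profitable deviation — NE.
(D, Y): Player A gets 6, best alternative 4; Player B gets 4.5, best alternative 3.3. No profitable deviation — NE.
(The remaining 2 profiles each have a profitable deviation by the same check.)

Pure-strategy Nash equilibria: (C, Z); (D, Y)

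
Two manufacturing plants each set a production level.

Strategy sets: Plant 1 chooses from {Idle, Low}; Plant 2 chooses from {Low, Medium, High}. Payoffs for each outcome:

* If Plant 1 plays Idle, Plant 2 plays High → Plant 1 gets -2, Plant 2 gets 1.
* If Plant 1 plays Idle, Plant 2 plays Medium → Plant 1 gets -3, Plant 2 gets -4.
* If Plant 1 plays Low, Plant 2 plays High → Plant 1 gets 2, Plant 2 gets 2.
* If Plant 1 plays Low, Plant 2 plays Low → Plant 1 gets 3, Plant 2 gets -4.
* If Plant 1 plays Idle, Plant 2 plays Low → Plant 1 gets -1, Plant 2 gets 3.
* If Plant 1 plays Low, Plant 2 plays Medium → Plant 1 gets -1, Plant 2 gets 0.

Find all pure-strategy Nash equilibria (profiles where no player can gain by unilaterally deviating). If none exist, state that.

(Idle, Low): Plant 1 can switch to Low (-1 → 3). Not NE.
(Idle, Medium): Plant 1 can switch to Low (-3 → -1). Not NE.
(Idle, High): Plant 1 can switch to Low (-2 → 2). Not NE.
(Low, Low): Plant 2 can switch to Medium (-4 → 0). Not NE.
(Low, Medium): Plant 2 can switch to High (0 → 2). Not NE.
(Low, High): Plant 1 gets 2, best alternative -2; Plant 2 gets 2, best alternative 0. No profitable deviation — NE.

The unique pure-strategy Nash equilibrium is (Low, High).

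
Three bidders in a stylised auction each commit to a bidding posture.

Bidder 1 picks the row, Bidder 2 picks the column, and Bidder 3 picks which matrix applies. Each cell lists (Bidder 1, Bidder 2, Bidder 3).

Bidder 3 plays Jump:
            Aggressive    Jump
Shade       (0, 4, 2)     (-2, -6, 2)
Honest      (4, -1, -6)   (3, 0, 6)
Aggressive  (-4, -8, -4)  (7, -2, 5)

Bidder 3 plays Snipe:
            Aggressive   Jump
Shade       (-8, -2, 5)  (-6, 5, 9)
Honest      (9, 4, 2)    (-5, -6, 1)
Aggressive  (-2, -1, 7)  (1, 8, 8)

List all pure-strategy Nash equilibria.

(Shade, Aggressive, Jump): Bidder 1 can switch to Honest (0 → 4). Not NE.
(Shade, Aggressive, Snipe): Bidder 1 can switch to Honest (-8 → 9). Not NE.
(Shade, Jump, Jump): Bidder 1 can switch to Honest (-2 → 3). Not NE.
(Shade, Jump, Snipe): Bidder 1 can switch to Honest (-6 → -5). Not NE.
(Honest, Aggressive, Jump): Bidder 2 can switch to Jump (-1 → 0). Not NE.
(Honest, Aggressive, Snipe): Bidder 1 gets 9, best alternative -2; Bidder 2 gets 4, best alternative -6; Bidder 3 gets 2, best alternative -6. No profitable deviation — NE.
(Honest, Jump, Jump): Bidder 1 can switch to Aggressive (3 → 7). Not NE.
(Honest, Jump, Snipe): Bidder 1 can switch to Aggressive (-5 → 1). Not NE.
(Aggressive, Aggressive, Jump): Bidder 1 can switch to Shade (-4 → 0). Not NE.
(Aggressive, Aggressive, Snipe): Bidder 1 can switch to Honest (-2 → 9). Not NE.
(Aggressive, Jump, Jump): Bidder 3 can switch to Snipe (5 → 8). Not NE.
(Aggressive, Jump, Snipe): Bidder 1 gets 1, best alternative -5; Bidder 2 gets 8, best alternative -1; Bidder 3 gets 8, best alternative 5. No profitable deviation — NE.

(Honest, Aggressive, Snipe) and (Aggressive, Jump, Snipe)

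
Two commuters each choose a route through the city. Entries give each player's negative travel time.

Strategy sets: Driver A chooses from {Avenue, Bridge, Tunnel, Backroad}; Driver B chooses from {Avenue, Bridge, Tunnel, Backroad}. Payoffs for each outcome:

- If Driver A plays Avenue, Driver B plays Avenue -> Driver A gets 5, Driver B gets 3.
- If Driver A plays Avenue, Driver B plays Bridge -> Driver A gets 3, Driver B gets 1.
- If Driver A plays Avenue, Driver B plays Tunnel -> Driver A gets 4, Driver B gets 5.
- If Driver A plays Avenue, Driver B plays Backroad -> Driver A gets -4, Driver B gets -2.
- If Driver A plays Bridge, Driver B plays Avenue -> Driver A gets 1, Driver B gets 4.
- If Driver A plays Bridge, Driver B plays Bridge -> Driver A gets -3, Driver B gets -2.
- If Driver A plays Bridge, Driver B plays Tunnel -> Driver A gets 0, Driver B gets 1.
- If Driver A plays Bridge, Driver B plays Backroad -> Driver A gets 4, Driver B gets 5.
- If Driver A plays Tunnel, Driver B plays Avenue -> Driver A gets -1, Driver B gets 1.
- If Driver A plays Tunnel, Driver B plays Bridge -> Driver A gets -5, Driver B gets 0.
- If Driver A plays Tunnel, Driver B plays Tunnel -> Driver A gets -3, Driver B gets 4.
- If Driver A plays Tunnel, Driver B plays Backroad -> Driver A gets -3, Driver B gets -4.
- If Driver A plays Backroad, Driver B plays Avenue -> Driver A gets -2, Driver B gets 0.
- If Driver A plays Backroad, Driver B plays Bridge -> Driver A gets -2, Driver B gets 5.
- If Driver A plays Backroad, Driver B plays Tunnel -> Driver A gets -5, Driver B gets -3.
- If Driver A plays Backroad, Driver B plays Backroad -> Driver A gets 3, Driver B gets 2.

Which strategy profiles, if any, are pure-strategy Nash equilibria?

Driver A against Avenue: payoffs 5, 1, -1, -2 → best response Avenue.
Driver A against Bridge: payoffs 3, -3, -5, -2 → best response Avenue.
Driver A against Tunnel: payoffs 4, 0, -3, -5 → best response Avenue.
Driver A against Backroad: payoffs -4, 4, -3, 3 → best response Bridge.
Driver B against Avenue: payoffs 3, 1, 5, -2 → best response Tunnel.
Driver B against Bridge: payoffs 4, -2, 1, 5 → best response Backroad.
Driver B against Tunnel: payoffs 1, 0, 4, -4 → best response Tunnel.
Driver B against Backroad: payoffs 0, 5, -3, 2 → best response Bridge.
Mutual best responses: (Avenue, Tunnel); (Bridge, Backroad).

The pure Nash equilibria are (Avenue, Tunnel), (Bridge, Backroad).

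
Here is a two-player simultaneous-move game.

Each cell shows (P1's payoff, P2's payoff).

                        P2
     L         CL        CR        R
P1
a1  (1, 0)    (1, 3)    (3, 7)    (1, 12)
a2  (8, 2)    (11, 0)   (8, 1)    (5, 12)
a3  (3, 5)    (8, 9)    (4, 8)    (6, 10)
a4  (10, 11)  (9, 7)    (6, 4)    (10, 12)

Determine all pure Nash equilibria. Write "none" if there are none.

Pure NE: (a4, R)

P1 against L: payoffs 1, 8, 3, 10 → best response a4.
P1 against CL: payoffs 1, 11, 8, 9 → best response a2.
P1 against CR: payoffs 3, 8, 4, 6 → best response a2.
P1 against R: payoffs 1, 5, 6, 10 → best response a4.
P2 against a1: payoffs 0, 3, 7, 12 → best response R.
P2 against a2: payoffs 2, 0, 1, 12 → best response R.
P2 against a3: payoffs 5, 9, 8, 10 → best response R.
P2 against a4: payoffs 11, 7, 4, 12 → best response R.
Mutual best responses: (a4, R).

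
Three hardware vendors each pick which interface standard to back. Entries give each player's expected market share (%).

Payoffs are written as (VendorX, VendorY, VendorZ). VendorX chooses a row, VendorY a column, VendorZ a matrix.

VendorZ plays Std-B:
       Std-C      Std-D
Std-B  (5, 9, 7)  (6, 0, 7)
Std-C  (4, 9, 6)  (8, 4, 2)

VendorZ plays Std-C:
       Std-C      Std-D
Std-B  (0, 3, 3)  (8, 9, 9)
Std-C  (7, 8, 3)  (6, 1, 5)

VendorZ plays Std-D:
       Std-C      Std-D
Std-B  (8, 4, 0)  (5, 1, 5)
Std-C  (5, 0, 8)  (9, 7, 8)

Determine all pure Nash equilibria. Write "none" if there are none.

For each player, find the best response to each opponent profile; mutual best responses are the pure NE.
VendorX against (Std-C, Std-B): payoffs 5, 4 → best response Std-B.
VendorX against (Std-C, Std-C): payoffs 0, 7 → best response Std-C.
VendorX against (Std-C, Std-D): payoffs 8, 5 → best response Std-B.
VendorX against (Std-D, Std-B): payoffs 6, 8 → best response Std-C.
VendorX against (Std-D, Std-C): payoffs 8, 6 → best response Std-B.
VendorX against (Std-D, Std-D): payoffs 5, 9 → best response Std-C.
VendorY against (Std-B, Std-B): payoffs 9, 0 → best response Std-C.
VendorY against (Std-B, Std-C): payoffs 3, 9 → best response Std-D.
VendorY against (Std-B, Std-D): payoffs 4, 1 → best response Std-C.
VendorY against (Std-C, Std-B): payoffs 9, 4 → best response Std-C.
VendorY against (Std-C, Std-C): payoffs 8, 1 → best response Std-C.
VendorY against (Std-C, Std-D): payoffs 0, 7 → best response Std-D.
VendorZ against (Std-B, Std-C): payoffs 7, 3, 0 → best response Std-B.
VendorZ against (Std-B, Std-D): payoffs 7, 9, 5 → best response Std-C.
VendorZ against (Std-C, Std-C): payoffs 6, 3, 8 → best response Std-D.
VendorZ against (Std-C, Std-D): payoffs 2, 5, 8 → best response Std-D.
Mutual best responses: (Std-B, Std-C, Std-B); (Std-B, Std-D, Std-C); (Std-C, Std-D, Std-D).

The pure Nash equilibria are (Std-B, Std-C, Std-B) and (Std-B, Std-D, Std-C) and (Std-C, Std-D, Std-D).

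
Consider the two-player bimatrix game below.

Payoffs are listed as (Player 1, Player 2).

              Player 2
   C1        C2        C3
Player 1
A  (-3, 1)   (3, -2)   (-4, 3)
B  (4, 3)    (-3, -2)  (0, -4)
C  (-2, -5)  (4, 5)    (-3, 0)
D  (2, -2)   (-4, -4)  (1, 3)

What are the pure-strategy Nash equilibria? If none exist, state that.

(A, C1): Player 1 can switch to B (-3 → 4). Not NE.
(A, C2): Player 1 can switch to C (3 → 4). Not NE.
(A, C3): Player 1 can switch to B (-4 → 0). Not NE.
(B, C1): Player 1 gets 4, best alternative 2; Player 2 gets 3, best alternative -2. No profitable deviation — NE.
(B, C2): Player 1 can switch to A (-3 → 3). Not NE.
(B, C3): Player 1 can switch to D (0 → 1). Not NE.
(C, C1): Player 1 can switch to B (-2 → 4). Not NE.
(C, C2): Player 1 gets 4, best alternative 3; Player 2 gets 5, best alternative 0. No profitable deviation — NE.
(C, C3): Player 1 can switch to B (-3 → 0). Not NE.
(D, C1): Player 1 can switch to B (2 → 4). Not NE.
(D, C2): Player 1 can switch to A (-4 → 3). Not NE.
(D, C3): Player 1 gets 1, best alternative 0; Player 2 gets 3, best alternative -2. No profitable deviation — NE.

The pure Nash equilibria are (B, C1), (C, C2), (D, C3).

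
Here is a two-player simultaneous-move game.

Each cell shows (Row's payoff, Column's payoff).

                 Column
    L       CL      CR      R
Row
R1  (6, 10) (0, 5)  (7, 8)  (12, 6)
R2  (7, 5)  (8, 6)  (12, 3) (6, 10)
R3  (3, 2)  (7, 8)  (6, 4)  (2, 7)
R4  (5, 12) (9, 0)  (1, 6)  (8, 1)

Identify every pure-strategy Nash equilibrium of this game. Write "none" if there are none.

No pure-strategy Nash equilibrium.

Row against L: payoffs 6, 7, 3, 5 → best response R2.
Row against CL: payoffs 0, 8, 7, 9 → best response R4.
Row against CR: payoffs 7, 12, 6, 1 → best response R2.
Row against R: payoffs 12, 6, 2, 8 → best response R1.
Column against R1: payoffs 10, 5, 8, 6 → best response L.
Column against R2: payoffs 5, 6, 3, 10 → best response R.
Column against R3: payoffs 2, 8, 4, 7 → best response CL.
Column against R4: payoffs 12, 0, 6, 1 → best response L.
No profile is a mutual best response for all players.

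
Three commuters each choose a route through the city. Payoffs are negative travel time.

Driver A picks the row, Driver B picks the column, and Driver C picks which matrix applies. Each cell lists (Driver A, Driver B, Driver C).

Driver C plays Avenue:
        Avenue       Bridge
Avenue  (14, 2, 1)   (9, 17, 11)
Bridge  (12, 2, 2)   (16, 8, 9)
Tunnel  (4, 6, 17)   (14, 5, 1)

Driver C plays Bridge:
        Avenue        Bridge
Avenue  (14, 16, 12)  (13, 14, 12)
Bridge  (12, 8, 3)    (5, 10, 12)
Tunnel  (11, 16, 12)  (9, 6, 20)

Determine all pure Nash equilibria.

For each player, find the best response to each opponent profile; mutual best responses are the pure NE.
Driver A against (Avenue, Avenue): payoffs 14, 12, 4 → best response Avenue.
Driver A against (Avenue, Bridge): payoffs 14, 12, 11 → best response Avenue.
Driver A against (Bridge, Avenue): payoffs 9, 16, 14 → best response Bridge.
Driver A against (Bridge, Bridge): payoffs 13, 5, 9 → best response Avenue.
Driver B against (Avenue, Avenue): payoffs 2, 17 → best response Bridge.
Driver B against (Avenue, Bridge): payoffs 16, 14 → best response Avenue.
Driver B against (Bridge, Avenue): payoffs 2, 8 → best response Bridge.
Driver B against (Bridge, Bridge): payoffs 8, 10 → best response Bridge.
Driver B against (Tunnel, Avenue): payoffs 6, 5 → best response Avenue.
Driver B against (Tunnel, Bridge): payoffs 16, 6 → best response Avenue.
Driver C against (Avenue, Avenue): payoffs 1, 12 → best response Bridge.
Driver C against (Avenue, Bridge): payoffs 11, 12 → best response Bridge.
Driver C against (Bridge, Avenue): payoffs 2, 3 → best response Bridge.
Driver C against (Bridge, Bridge): payoffs 9, 12 → best response Bridge.
Driver C against (Tunnel, Avenue): payoffs 17, 12 → best response Avenue.
Driver C against (Tunnel, Bridge): payoffs 1, 20 → best response Bridge.
Mutual best responses: (Avenue, Avenue, Bridge).

The unique pure-strategy Nash equilibrium is (Avenue, Avenue, Bridge).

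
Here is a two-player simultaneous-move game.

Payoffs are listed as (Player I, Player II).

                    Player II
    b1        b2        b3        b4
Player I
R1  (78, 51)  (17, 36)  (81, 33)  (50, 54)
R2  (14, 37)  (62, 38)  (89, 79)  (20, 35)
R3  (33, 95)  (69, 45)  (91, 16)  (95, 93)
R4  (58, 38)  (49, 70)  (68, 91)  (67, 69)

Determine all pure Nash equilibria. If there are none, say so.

For each strategy profile, look for a profitable unilateral deviation.
(R1, b1): Player II can switch to b4 (51 → 54). Not NE.
(R1, b2): Player I can switch to R2 (17 → 62). Not NE.
(R1, b3): Player I can switch to R2 (81 → 89). Not NE.
(R1, b4): Player I can switch to R3 (50 → 95). Not NE.
(R2, b1): Player I can switch to R1 (14 → 78). Not NE.
(R2, b2): Player I can switch to R3 (62 → 69). Not NE.
(The remaining 10 profiles each have a profitable deviation by the same check.)

This game has no pure Nash equilibrium.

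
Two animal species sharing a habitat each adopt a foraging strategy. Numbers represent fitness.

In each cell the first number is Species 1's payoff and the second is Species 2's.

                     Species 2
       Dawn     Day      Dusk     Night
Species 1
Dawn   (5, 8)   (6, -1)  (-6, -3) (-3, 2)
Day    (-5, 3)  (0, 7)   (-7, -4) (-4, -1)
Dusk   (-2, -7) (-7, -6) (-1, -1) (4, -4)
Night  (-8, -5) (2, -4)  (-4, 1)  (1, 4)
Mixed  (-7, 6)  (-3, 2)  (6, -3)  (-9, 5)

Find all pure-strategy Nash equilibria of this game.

(Dawn, Dawn): Species 1 gets 5, best alternative -2; Species 2 gets 8, best alternative 2. No profitable deviation — NE.
(Dawn, Day): Species 2 can switch to Dawn (-1 → 8). Not NE.
(Dawn, Dusk): Species 1 can switch to Dusk (-6 → -1). Not NE.
(Dawn, Night): Species 1 can switch to Dusk (-3 → 4). Not NE.
(Day, Dawn): Species 1 can switch to Dawn (-5 → 5). Not NE.
(Day, Day): Species 1 can switch to Dawn (0 → 6). Not NE.
(Day, Dusk): Species 1 can switch to Dawn (-7 → -6). Not NE.
(Day, Night): Species 1 can switch to Dawn (-4 → -3). Not NE.
(Dusk, Dawn): Species 1 can switch to Dawn (-2 → 5). Not NE.
(Dusk, Day): Species 1 can switch to Dawn (-7 → 6). Not NE.
(Dusk, Dusk): Species 1 can switch to Mixed (-1 → 6). Not NE.
(The remaining 9 profiles each have a profitable deviation by the same check.)

(Dawn, Dawn)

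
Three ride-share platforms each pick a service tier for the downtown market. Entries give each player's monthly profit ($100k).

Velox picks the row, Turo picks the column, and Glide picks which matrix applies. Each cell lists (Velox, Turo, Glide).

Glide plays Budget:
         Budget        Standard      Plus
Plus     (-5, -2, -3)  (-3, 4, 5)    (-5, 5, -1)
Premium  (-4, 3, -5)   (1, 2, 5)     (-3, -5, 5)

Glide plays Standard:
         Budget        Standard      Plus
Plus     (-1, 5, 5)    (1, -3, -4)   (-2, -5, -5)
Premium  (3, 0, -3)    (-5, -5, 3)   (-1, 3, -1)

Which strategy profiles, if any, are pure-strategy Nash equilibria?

Velox against (Budget, Budget): payoffs -5, -4 → best response Premium.
Velox against (Budget, Standard): payoffs -1, 3 → best response Premium.
Velox against (Standard, Budget): payoffs -3, 1 → best response Premium.
Velox against (Standard, Standard): payoffs 1, -5 → best response Plus.
Velox against (Plus, Budget): payoffs -5, -3 → best response Premium.
Velox against (Plus, Standard): payoffs -2, -1 → best response Premium.
Turo against (Plus, Budget): payoffs -2, 4, 5 → best response Plus.
Turo against (Plus, Standard): payoffs 5, -3, -5 → best response Budget.
Turo against (Premium, Budget): payoffs 3, 2, -5 → best response Budget.
Turo against (Premium, Standard): payoffs 0, -5, 3 → best response Plus.
Glide against (Plus, Budget): payoffs -3, 5 → best response Standard.
Glide against (Plus, Standard): payoffs 5, -4 → best response Budget.
Glide against (Plus, Plus): payoffs -1, -5 → best response Budget.
Glide against (Premium, Budget): payoffs -5, -3 → best response Standard.
Glide against (Premium, Standard): payoffs 5, 3 → best response Budget.
Glide against (Premium, Plus): payoffs 5, -1 → best response Budget.
No profile is a mutual best response for all players.

This game has no pure Nash equilibrium.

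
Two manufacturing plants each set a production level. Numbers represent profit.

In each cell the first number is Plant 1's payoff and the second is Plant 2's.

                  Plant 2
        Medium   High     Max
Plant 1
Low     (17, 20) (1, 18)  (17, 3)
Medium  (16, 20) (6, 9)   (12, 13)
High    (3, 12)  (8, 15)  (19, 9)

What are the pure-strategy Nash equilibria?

Plant 1 against Medium: payoffs 17, 16, 3 → best response Low.
Plant 1 against High: payoffs 1, 6, 8 → best response High.
Plant 1 against Max: payoffs 17, 12, 19 → best response High.
Plant 2 against Low: payoffs 20, 18, 3 → best response Medium.
Plant 2 against Medium: payoffs 20, 9, 13 → best response Medium.
Plant 2 against High: payoffs 12, 15, 9 → best response High.
Mutual best responses: (Low, Medium); (High, High).

(Low, Medium), (High, High)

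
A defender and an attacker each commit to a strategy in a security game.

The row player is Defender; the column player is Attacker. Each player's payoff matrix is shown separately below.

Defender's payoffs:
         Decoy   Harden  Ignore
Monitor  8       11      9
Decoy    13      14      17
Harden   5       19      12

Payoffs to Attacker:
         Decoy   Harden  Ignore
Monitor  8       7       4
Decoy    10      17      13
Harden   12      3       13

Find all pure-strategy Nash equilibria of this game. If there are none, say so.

There is no pure-strategy Nash equilibrium.

Defender against Decoy: payoffs 8, 13, 5 → best response Decoy.
Defender against Harden: payoffs 11, 14, 19 → best response Harden.
Defender against Ignore: payoffs 9, 17, 12 → best response Decoy.
Attacker against Monitor: payoffs 8, 7, 4 → best response Decoy.
Attacker against Decoy: payoffs 10, 17, 13 → best response Harden.
Attacker against Harden: payoffs 12, 3, 13 → best response Ignore.
No profile is a mutual best response for all players.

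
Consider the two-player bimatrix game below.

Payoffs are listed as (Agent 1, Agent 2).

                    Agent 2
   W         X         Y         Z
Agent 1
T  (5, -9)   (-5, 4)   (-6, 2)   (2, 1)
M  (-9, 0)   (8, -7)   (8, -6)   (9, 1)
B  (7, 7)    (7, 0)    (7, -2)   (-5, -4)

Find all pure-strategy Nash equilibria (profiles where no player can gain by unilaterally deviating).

Agent 1 against W: payoffs 5, -9, 7 → best response B.
Agent 1 against X: payoffs -5, 8, 7 → best response M.
Agent 1 against Y: payoffs -6, 8, 7 → best response M.
Agent 1 against Z: payoffs 2, 9, -5 → best response M.
Agent 2 against T: payoffs -9, 4, 2, 1 → best response X.
Agent 2 against M: payoffs 0, -7, -6, 1 → best response Z.
Agent 2 against B: payoffs 7, 0, -2, -4 → best response W.
Mutual best responses: (M, Z); (B, W).

The pure Nash equilibria are (M, Z); (B, W).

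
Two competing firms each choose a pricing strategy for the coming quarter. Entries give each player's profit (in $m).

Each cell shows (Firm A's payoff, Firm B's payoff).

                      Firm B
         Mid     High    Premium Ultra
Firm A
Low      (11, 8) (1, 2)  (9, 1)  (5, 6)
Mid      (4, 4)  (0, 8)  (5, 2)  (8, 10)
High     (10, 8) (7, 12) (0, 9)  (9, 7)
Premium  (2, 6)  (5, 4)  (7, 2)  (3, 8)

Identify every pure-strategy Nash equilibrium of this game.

The pure Nash equilibria are (Low, Mid) and (High, High).

Mark each player's best response to every combination of opponents' strategies; a profile where every player is best-responding is a pure Nash equilibrium.
Firm A against Mid: payoffs 11, 4, 10, 2 → best response Low.
Firm A against High: payoffs 1, 0, 7, 5 → best response High.
Firm A against Premium: payoffs 9, 5, 0, 7 → best response Low.
Firm A against Ultra: payoffs 5, 8, 9, 3 → best response High.
Firm B against Low: payoffs 8, 2, 1, 6 → best response Mid.
Firm B against Mid: payoffs 4, 8, 2, 10 → best response Ultra.
Firm B against High: payoffs 8, 12, 9, 7 → best response High.
Firm B against Premium: payoffs 6, 4, 2, 8 → best response Ultra.
Mutual best responses: (Low, Mid); (High, High).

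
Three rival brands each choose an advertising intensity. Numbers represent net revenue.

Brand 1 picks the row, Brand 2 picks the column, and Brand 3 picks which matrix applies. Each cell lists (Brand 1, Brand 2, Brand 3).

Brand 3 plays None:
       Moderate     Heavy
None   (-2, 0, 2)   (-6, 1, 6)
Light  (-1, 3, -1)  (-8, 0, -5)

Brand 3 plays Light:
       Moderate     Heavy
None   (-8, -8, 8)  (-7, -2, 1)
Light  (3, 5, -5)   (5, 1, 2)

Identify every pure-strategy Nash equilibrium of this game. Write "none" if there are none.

(None, Moderate, None): Brand 1 can switch to Light (-2 → -1). Not NE.
(None, Moderate, Light): Brand 1 can switch to Light (-8 → 3). Not NE.
(None, Heavy, None): Brand 1 gets -6, best alternative -8; Brand 2 gets 1, best alternative 0; Brand 3 gets 6, best alternative 1. No profitable deviation — NE.
(None, Heavy, Light): Brand 1 can switch to Light (-7 → 5). Not NE.
(Light, Moderate, None): Brand 1 gets -1, best alternative -2; Brand 2 gets 3, best alternative 0; Brand 3 gets -1, best alternative -5. No profitable deviation — NE.
(Light, Moderate, Light): Brand 3 can switch to None (-5 → -1). Not NE.
(Light, Heavy, None): Brand 1 can switch to None (-8 → -6). Not NE.
(Light, Heavy, Light): Brand 2 can switch to Moderate (1 → 5). Not NE.

Pure-strategy Nash equilibria: (None, Heavy, None), (Light, Moderate, None)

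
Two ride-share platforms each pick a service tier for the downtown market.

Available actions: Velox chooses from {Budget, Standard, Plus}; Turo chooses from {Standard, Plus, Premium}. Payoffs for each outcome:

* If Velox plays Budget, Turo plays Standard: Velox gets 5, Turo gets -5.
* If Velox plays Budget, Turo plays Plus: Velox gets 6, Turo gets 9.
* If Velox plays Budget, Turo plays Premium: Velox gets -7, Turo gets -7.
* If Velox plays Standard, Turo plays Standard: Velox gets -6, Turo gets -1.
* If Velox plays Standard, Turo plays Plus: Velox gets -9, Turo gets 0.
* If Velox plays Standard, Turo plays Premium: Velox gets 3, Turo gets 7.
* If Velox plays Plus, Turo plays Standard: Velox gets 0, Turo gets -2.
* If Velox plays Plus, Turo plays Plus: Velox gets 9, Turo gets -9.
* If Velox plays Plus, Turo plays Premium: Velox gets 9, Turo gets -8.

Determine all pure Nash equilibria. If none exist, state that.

For each player, find the best response to each opponent profile; mutual best responses are the pure NE.
Velox against Standard: payoffs 5, -6, 0 → best response Budget.
Velox against Plus: payoffs 6, -9, 9 → best response Plus.
Velox against Premium: payoffs -7, 3, 9 → best response Plus.
Turo against Budget: payoffs -5, 9, -7 → best response Plus.
Turo against Standard: payoffs -1, 0, 7 → best response Premium.
Turo against Plus: payoffs -2, -9, -8 → best response Standard.
No profile is a mutual best response for all players.

none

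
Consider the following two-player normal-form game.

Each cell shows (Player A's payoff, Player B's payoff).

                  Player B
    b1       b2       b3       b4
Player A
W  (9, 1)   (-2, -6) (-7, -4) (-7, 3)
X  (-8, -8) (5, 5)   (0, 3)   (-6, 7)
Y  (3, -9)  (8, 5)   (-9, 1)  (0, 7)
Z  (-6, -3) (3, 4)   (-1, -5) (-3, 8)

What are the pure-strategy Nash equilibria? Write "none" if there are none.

For each player, find the best response to each opponent profile; mutual best responses are the pure NE.
Player A against b1: payoffs 9, -8, 3, -6 → best response W.
Player A against b2: payoffs -2, 5, 8, 3 → best response Y.
Player A against b3: payoffs -7, 0, -9, -1 → best response X.
Player A against b4: payoffs -7, -6, 0, -3 → best response Y.
Player B against W: payoffs 1, -6, -4, 3 → best response b4.
Player B against X: payoffs -8, 5, 3, 7 → best response b4.
Player B against Y: payoffs -9, 5, 1, 7 → best response b4.
Player B against Z: payoffs -3, 4, -5, 8 → best response b4.
Mutual best responses: (Y, b4).

(Y, b4)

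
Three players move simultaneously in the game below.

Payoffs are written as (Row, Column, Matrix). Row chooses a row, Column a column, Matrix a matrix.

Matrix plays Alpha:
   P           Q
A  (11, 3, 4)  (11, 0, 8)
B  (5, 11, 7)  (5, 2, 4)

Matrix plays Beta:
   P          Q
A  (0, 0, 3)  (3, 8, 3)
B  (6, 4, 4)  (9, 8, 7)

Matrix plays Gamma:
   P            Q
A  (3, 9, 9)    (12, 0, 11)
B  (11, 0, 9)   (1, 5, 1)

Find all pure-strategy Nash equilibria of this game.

For each player, find the best response to each opponent profile; mutual best responses are the pure NE.
Row against (P, Alpha): payoffs 11, 5 → best response A.
Row against (P, Beta): payoffs 0, 6 → best response B.
Row against (P, Gamma): payoffs 3, 11 → best response B.
Row against (Q, Alpha): payoffs 11, 5 → best response A.
Row against (Q, Beta): payoffs 3, 9 → best response B.
Row against (Q, Gamma): payoffs 12, 1 → best response A.
Column against (A, Alpha): payoffs 3, 0 → best response P.
Column against (A, Beta): payoffs 0, 8 → best response Q.
Column against (A, Gamma): payoffs 9, 0 → best response P.
Column against (B, Alpha): payoffs 11, 2 → best response P.
Column against (B, Beta): payoffs 4, 8 → best response Q.
Column against (B, Gamma): payoffs 0, 5 → best response Q.
Matrix against (A, P): payoffs 4, 3, 9 → best response Gamma.
Matrix against (A, Q): payoffs 8, 3, 11 → best response Gamma.
Matrix against (B, P): payoffs 7, 4, 9 → best response Gamma.
Matrix against (B, Q): payoffs 4, 7, 1 → best response Beta.
Mutual best responses: (B, Q, Beta).

Pure NE: (B, Q, Beta)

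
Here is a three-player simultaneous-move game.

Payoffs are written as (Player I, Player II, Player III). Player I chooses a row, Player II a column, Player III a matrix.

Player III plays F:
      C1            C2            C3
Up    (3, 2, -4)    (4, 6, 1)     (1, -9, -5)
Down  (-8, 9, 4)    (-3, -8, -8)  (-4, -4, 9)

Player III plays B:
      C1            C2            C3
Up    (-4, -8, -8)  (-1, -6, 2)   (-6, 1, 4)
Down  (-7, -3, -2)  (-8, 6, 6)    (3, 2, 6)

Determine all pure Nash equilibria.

none

Player I against (C1, F): payoffs 3, -8 → best response Up.
Player I against (C1, B): payoffs -4, -7 → best response Up.
Player I against (C2, F): payoffs 4, -3 → best response Up.
Player I against (C2, B): payoffs -1, -8 → best response Up.
Player I against (C3, F): payoffs 1, -4 → best response Up.
Player I against (C3, B): payoffs -6, 3 → best response Down.
Player II against (Up, F): payoffs 2, 6, -9 → best response C2.
Player II against (Up, B): payoffs -8, -6, 1 → best response C3.
Player II against (Down, F): payoffs 9, -8, -4 → best response C1.
Player II against (Down, B): payoffs -3, 6, 2 → best response C2.
Player III against (Up, C1): payoffs -4, -8 → best response F.
Player III against (Up, C2): payoffs 1, 2 → best response B.
Player III against (Up, C3): payoffs -5, 4 → best response B.
Player III against (Down, C1): payoffs 4, -2 → best response F.
Player III against (Down, C2): payoffs -8, 6 → best response B.
Player III against (Down, C3): payoffs 9, 6 → best response F.
No profile is a mutual best response for all players.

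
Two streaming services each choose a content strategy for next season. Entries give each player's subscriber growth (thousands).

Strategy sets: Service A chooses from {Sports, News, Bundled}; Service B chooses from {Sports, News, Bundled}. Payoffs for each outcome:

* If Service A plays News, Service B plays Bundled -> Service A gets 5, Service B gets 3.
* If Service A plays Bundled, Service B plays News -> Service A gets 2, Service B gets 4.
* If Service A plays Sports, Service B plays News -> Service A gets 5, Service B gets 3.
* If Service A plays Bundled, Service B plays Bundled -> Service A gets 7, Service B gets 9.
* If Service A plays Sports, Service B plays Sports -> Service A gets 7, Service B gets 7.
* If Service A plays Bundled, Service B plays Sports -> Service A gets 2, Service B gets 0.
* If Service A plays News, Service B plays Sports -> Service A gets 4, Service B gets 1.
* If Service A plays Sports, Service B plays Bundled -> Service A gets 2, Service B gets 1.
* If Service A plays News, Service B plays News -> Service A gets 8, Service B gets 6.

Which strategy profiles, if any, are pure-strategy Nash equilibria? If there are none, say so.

Mark each player's best response to every combination of opponents' strategies; a profile where every player is best-responding is a pure Nash equilibrium.
Service A against Sports: payoffs 7, 4, 2 → best response Sports.
Service A against News: payoffs 5, 8, 2 → best response News.
Service A against Bundled: payoffs 2, 5, 7 → best response Bundled.
Service B against Sports: payoffs 7, 3, 1 → best response Sports.
Service B against News: payoffs 1, 6, 3 → best response News.
Service B against Bundled: payoffs 0, 4, 9 → best response Bundled.
Mutual best responses: (Sports, Sports); (News, News); (Bundled, Bundled).

(Sports, Sports), (News, News), (Bundled, Bundled)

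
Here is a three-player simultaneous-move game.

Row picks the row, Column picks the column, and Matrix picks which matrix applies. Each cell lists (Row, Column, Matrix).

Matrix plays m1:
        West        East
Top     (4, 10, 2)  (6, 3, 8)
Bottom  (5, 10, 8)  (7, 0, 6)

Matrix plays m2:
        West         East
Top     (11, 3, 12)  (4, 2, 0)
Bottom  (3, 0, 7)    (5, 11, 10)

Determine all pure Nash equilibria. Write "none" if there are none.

Check each profile: it is a Nash equilibrium iff no player can strictly gain by switching unilaterally.
(Top, West, m1): Row can switch to Bottom (4 → 5). Not NE.
(Top, West, m2): Row gets 11, best alternative 3; Column gets 3, best alternative 2; Matrix gets 12, best alternative 2. No profitable deviation — NE.
(Top, East, m1): Row can switch to Bottom (6 → 7). Not NE.
(Top, East, m2): Row can switch to Bottom (4 → 5). Not NE.
(Bottom, West, m1): Row gets 5, best alternative 4; Column gets 10, best alternative 0; Matrix gets 8, best alternative 7. No profitable deviation — NE.
(Bottom, West, m2): Row can switch to Top (3 → 11). Not NE.
(Bottom, East, m1): Column can switch to West (0 → 10). Not NE.
(Bottom, East, m2): Row gets 5, best alternative 4; Column gets 11, best alternative 0; Matrix gets 10, best alternative 6. No profitable deviation — NE.

The pure Nash equilibria are (Top, West, m2), (Bottom, West, m1), (Bottom, East, m2).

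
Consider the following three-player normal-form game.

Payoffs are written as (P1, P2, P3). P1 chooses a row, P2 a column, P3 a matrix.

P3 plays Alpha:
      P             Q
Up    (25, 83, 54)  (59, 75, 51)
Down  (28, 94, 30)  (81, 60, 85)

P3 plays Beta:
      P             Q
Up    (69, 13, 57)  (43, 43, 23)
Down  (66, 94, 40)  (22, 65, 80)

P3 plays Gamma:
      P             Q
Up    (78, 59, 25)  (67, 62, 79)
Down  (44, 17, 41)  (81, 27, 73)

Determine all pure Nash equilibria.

Mark each player's best response to every combination of opponents' strategies; a profile where every player is best-responding is a pure Nash equilibrium.
P1 against (P, Alpha): payoffs 25, 28 → best response Down.
P1 against (P, Beta): payoffs 69, 66 → best response Up.
P1 against (P, Gamma): payoffs 78, 44 → best response Up.
P1 against (Q, Alpha): payoffs 59, 81 → best response Down.
P1 against (Q, Beta): payoffs 43, 22 → best response Up.
P1 against (Q, Gamma): payoffs 67, 81 → best response Down.
P2 against (Up, Alpha): payoffs 83, 75 → best response P.
P2 against (Up, Beta): payoffs 13, 43 → best response Q.
P2 against (Up, Gamma): payoffs 59, 62 → best response Q.
P2 against (Down, Alpha): payoffs 94, 60 → best response P.
P2 against (Down, Beta): payoffs 94, 65 → best response P.
P2 against (Down, Gamma): payoffs 17, 27 → best response Q.
P3 against (Up, P): payoffs 54, 57, 25 → best response Beta.
P3 against (Up, Q): payoffs 51, 23, 79 → best response Gamma.
P3 against (Down, P): payoffs 30, 40, 41 → best response Gamma.
P3 against (Down, Q): payoffs 85, 80, 73 → best response Alpha.
No profile is a mutual best response for all players.

This game has no pure Nash equilibrium.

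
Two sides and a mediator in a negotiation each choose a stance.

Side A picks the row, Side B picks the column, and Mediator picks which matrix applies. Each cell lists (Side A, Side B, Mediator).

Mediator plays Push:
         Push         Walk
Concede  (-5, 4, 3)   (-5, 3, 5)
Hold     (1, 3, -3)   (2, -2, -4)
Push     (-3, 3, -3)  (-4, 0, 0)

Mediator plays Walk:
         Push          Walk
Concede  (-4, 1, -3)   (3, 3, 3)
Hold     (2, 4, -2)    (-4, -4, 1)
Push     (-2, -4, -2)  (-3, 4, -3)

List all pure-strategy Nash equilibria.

Mark each player's best response to every combination of opponents' strategies; a profile where every player is best-responding is a pure Nash equilibrium.
Side A against (Push, Push): payoffs -5, 1, -3 → best response Hold.
Side A against (Push, Walk): payoffs -4, 2, -2 → best response Hold.
Side A against (Walk, Push): payoffs -5, 2, -4 → best response Hold.
Side A against (Walk, Walk): payoffs 3, -4, -3 → best response Concede.
Side B against (Concede, Push): payoffs 4, 3 → best response Push.
Side B against (Concede, Walk): payoffs 1, 3 → best response Walk.
Side B against (Hold, Push): payoffs 3, -2 → best response Push.
Side B against (Hold, Walk): payoffs 4, -4 → best response Push.
Side B against (Push, Push): payoffs 3, 0 → best response Push.
Side B against (Push, Walk): payoffs -4, 4 → best response Walk.
Mediator against (Concede, Push): payoffs 3, -3 → best response Push.
Mediator against (Concede, Walk): payoffs 5, 3 → best response Push.
Mediator against (Hold, Push): payoffs -3, -2 → best response Walk.
Mediator against (Hold, Walk): payoffs -4, 1 → best response Walk.
Mediator against (Push, Push): payoffs -3, -2 → best response Walk.
Mediator against (Push, Walk): payoffs 0, -3 → best response Push.
Mutual best responses: (Hold, Push, Walk).

(Hold, Push, Walk)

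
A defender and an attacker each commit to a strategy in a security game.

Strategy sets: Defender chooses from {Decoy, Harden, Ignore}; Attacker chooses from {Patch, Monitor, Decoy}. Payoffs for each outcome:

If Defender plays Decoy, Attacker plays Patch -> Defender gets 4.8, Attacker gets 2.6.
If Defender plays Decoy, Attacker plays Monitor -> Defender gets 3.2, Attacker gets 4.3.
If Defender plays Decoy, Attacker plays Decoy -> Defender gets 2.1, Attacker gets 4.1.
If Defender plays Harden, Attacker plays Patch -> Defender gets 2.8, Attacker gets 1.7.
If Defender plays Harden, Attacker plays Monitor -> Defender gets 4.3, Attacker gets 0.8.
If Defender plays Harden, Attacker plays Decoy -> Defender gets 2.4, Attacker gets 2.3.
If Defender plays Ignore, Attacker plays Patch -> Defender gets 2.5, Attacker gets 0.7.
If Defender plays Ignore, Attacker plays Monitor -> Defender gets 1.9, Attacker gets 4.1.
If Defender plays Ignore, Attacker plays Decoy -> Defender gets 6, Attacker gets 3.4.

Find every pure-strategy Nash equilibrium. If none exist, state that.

This game has no pure Nash equilibrium.

Check each profile: it is a Nash equilibrium iff no player can strictly gain by switching unilaterally.
(Decoy, Patch): Attacker can switch to Monitor (2.6 → 4.3). Not NE.
(Decoy, Monitor): Defender can switch to Harden (3.2 → 4.3). Not NE.
(Decoy, Decoy): Defender can switch to Harden (2.1 → 2.4). Not NE.
(Harden, Patch): Defender can switch to Decoy (2.8 → 4.8). Not NE.
(Harden, Monitor): Attacker can switch to Patch (0.8 → 1.7). Not NE.
(Harden, Decoy): Defender can switch to Ignore (2.4 → 6). Not NE.
(The remaining 3 profiles each have a profitable deviation by the same check.)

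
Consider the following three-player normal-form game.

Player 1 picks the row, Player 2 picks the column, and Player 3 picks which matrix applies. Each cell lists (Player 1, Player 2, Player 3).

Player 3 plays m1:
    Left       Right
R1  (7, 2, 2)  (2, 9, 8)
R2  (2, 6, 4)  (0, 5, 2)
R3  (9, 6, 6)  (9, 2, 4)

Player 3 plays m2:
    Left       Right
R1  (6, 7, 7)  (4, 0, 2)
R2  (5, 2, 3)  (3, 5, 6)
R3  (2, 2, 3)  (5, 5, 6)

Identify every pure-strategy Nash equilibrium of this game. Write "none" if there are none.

Mark each player's best response to every combination of opponents' strategies; a profile where every player is best-responding is a pure Nash equilibrium.
Player 1 against (Left, m1): payoffs 7, 2, 9 → best response R3.
Player 1 against (Left, m2): payoffs 6, 5, 2 → best response R1.
Player 1 against (Right, m1): payoffs 2, 0, 9 → best response R3.
Player 1 against (Right, m2): payoffs 4, 3, 5 → best response R3.
Player 2 against (R1, m1): payoffs 2, 9 → best response Right.
Player 2 against (R1, m2): payoffs 7, 0 → best response Left.
Player 2 against (R2, m1): payoffs 6, 5 → best response Left.
Player 2 against (R2, m2): payoffs 2, 5 → best response Right.
Player 2 against (R3, m1): payoffs 6, 2 → best response Left.
Player 2 against (R3, m2): payoffs 2, 5 → best response Right.
Player 3 against (R1, Left): payoffs 2, 7 → best response m2.
Player 3 against (R1, Right): payoffs 8, 2 → best response m1.
Player 3 against (R2, Left): payoffs 4, 3 → best response m1.
Player 3 against (R2, Right): payoffs 2, 6 → best response m2.
Player 3 against (R3, Left): payoffs 6, 3 → best response m1.
Player 3 against (R3, Right): payoffs 4, 6 → best response m2.
Mutual best responses: (R1, Left, m2); (R3, Left, m1); (R3, Right, m2).

The pure Nash equilibria are (R1, Left, m2); (R3, Left, m1); (R3, Right, m2).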